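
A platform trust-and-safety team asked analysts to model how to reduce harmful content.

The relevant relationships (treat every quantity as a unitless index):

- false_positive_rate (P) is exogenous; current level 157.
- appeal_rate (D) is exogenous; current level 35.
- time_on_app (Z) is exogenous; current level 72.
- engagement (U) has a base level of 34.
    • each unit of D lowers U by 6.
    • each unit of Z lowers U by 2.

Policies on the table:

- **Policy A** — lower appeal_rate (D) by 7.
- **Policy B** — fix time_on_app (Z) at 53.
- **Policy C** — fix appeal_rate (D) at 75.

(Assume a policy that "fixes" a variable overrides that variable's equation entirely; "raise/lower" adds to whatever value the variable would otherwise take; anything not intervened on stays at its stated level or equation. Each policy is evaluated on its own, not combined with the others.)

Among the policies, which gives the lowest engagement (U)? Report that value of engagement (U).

Policy A (D − 7):
  D = 35 − 7 = 28
  Z = 72
  U = 34 − 6·28 − 2·72 = -278
Policy B (Z := 53):
  D = 35
  Z = 53
  U = 34 − 6·35 − 2·53 = -282
Policy C (D := 75):
  D = 75
  Z = 72
  U = 34 − 6·75 − 2·72 = -560
Comparing — Policy A: U=-278, Policy B: U=-282, Policy C: U=-560. Lowest is -560 (Policy C).

-560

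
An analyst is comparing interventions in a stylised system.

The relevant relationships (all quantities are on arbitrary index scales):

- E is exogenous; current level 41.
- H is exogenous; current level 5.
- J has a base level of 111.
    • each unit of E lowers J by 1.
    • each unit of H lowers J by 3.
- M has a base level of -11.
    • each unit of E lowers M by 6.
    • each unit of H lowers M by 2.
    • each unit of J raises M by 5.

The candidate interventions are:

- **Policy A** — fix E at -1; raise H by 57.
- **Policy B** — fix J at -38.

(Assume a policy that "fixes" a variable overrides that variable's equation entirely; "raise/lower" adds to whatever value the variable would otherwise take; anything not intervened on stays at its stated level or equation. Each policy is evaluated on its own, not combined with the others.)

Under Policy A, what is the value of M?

-499

Policy A (E := -1, H + 57):
  E = -1
  H = 5 + 57 = 62
  J = 111 − (-1) − 3·62 = -74
  M = -11 − 6·(-1) − 2·62 + 5·(-74) = -499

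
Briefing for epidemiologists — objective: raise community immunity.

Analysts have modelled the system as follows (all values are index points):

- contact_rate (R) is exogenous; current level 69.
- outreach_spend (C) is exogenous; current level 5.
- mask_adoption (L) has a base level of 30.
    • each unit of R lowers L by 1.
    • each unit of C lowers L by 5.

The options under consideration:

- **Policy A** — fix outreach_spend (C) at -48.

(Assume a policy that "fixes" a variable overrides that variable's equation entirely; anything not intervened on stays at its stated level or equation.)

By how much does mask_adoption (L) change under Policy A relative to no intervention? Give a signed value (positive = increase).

Baseline:
  R = 69
  C = 5
  L = 30 − 69 − 5·5 = -64
Policy A (C := -48):
  R = 69
  C = -48
  L = 30 − 69 − 5·(-48) = 201
Change in L: 201 − (-64) = 265

265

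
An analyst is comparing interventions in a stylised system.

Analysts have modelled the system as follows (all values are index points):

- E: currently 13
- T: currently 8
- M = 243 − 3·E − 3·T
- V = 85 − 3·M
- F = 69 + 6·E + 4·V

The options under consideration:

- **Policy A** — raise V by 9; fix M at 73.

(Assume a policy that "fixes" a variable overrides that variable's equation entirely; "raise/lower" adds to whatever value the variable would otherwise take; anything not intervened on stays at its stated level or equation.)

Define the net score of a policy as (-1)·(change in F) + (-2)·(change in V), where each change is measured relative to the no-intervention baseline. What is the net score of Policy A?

Baseline:
  E = 13
  T = 8
  M = 243 − 3·13 − 3·8 = 180
  V = 85 − 3·180 = -455
  F = 69 + 6·13 + 4·(-455) = -1673
Policy A (V + 9, M := 73):
  E = 13
  T = 8
  M = 73
  V = 85 − 3·73 (+9 from intervention) = -125
  F = 69 + 6·13 + 4·(-125) = -353
ΔF = -353 − (-1673) = 1320; ΔV = -125 − (-455) = 330
Score = (-1)·1320 + (-2)·330 = -1980

-1980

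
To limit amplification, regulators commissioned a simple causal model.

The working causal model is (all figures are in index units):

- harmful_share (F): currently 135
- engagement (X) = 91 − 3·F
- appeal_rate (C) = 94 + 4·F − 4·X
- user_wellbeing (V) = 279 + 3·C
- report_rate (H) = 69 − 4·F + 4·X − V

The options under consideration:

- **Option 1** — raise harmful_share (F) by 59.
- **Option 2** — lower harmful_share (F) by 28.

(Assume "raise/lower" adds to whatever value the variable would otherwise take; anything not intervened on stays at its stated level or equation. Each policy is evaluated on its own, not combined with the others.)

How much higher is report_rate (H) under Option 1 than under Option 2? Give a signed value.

-5568

Option 1 (F + 59):
  F = 135 + 59 = 194
  X = 91 − 3·194 = -491
  C = 94 + 4·194 − 4·(-491) = 2834
  V = 279 + 3·2834 = 8781
  H = 69 − 4·194 + 4·(-491) − 8781 = -11452
Option 2 (F − 28):
  F = 135 − 28 = 107
  X = 91 − 3·107 = -230
  C = 94 + 4·107 − 4·(-230) = 1442
  V = 279 + 3·1442 = 4605
  H = 69 − 4·107 + 4·(-230) − 4605 = -5884
H: -11452 − (-5884) = -5568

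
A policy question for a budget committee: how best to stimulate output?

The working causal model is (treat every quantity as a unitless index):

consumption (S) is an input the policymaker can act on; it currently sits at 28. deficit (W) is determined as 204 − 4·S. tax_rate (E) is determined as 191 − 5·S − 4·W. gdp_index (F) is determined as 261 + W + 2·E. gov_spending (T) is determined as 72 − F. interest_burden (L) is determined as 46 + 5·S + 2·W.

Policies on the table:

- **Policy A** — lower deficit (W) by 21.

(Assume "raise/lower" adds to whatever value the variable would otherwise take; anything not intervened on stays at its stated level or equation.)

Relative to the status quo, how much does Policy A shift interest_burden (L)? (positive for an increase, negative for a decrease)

Baseline:
  S = 28
  W = 204 − 4·28 = 92
  L = 46 + 5·28 + 2·92 = 370
Policy A (W − 21):
  S = 28
  W = 204 − 4·28 (−21 from intervention) = 71
  L = 46 + 5·28 + 2·71 = 328
Change in L: 328 − 370 = -42

-42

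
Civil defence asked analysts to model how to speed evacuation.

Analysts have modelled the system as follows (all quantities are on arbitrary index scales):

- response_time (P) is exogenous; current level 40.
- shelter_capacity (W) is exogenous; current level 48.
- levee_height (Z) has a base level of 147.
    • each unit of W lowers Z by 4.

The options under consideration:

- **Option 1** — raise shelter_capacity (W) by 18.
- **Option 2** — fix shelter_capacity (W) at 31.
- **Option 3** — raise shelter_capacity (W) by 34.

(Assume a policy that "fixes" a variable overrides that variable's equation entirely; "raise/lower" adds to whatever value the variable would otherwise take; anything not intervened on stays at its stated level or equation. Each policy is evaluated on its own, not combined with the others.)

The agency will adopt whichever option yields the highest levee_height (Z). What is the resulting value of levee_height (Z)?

23

Option 1 (W + 18):
  W = 48 + 18 = 66
  Z = 147 − 4·66 = -117
Option 2 (W := 31):
  W = 31
  Z = 147 − 4·31 = 23
Option 3 (W + 34):
  W = 48 + 34 = 82
  Z = 147 − 4·82 = -181
Comparing — Option 1: Z=-117, Option 2: Z=23, Option 3: Z=-181. Highest is 23 (Option 2).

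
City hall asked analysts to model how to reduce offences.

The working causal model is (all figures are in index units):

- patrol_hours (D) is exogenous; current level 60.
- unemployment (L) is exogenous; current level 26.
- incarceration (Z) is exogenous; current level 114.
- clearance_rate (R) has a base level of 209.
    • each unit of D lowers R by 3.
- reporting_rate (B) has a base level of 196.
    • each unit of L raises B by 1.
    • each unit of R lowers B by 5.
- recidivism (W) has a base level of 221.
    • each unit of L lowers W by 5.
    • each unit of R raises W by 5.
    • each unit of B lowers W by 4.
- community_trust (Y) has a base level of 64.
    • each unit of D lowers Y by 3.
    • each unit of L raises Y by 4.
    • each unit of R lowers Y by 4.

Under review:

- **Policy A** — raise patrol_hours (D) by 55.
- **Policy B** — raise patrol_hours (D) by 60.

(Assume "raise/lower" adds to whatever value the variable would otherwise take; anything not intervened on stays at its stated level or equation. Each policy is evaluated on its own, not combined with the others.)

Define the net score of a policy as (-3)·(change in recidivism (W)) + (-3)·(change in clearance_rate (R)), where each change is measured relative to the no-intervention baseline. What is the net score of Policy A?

12870

Baseline:
  D = 60
  L = 26
  R = 209 − 3·60 = 29
  B = 196 + 26 − 5·29 = 77
  W = 221 − 5·26 + 5·29 − 4·77 = -72
Policy A (D + 55):
  D = 60 + 55 = 115
  L = 26
  R = 209 − 3·115 = -136
  B = 196 + 26 − 5·(-136) = 902
  W = 221 − 5·26 + 5·(-136) − 4·902 = -4197
ΔW = -4197 − (-72) = -4125; ΔR = -136 − 29 = -165
Score = (-3)·(-4125) + (-3)·(-165) = 12870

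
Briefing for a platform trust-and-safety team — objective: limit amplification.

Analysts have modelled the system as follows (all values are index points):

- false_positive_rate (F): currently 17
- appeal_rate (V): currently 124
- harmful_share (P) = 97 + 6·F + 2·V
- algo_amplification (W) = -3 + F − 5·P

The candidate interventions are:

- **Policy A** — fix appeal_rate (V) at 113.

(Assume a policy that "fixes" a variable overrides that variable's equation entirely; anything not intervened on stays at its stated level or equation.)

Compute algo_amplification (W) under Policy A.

-2111

Policy A (V := 113):
  F = 17
  V = 113
  P = 97 + 6·17 + 2·113 = 425
  W = -3 + 17 − 5·425 = -2111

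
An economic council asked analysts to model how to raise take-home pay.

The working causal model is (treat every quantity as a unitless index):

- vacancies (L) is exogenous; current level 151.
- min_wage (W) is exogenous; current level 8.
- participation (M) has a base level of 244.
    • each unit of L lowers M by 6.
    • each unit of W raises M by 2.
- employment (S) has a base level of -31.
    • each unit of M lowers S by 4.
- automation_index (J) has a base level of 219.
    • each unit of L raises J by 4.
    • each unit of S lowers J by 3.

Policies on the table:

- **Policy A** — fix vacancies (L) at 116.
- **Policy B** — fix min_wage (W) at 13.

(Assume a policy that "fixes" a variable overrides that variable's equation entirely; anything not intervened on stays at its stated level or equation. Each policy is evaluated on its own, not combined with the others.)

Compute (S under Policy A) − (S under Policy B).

-800

Policy A (L := 116):
  L = 116
  W = 8
  M = 244 − 6·116 + 2·8 = -436
  S = -31 − 4·(-436) = 1713
Policy B (W := 13):
  L = 151
  W = 13
  M = 244 − 6·151 + 2·13 = -636
  S = -31 − 4·(-636) = 2513
S: 1713 − 2513 = -800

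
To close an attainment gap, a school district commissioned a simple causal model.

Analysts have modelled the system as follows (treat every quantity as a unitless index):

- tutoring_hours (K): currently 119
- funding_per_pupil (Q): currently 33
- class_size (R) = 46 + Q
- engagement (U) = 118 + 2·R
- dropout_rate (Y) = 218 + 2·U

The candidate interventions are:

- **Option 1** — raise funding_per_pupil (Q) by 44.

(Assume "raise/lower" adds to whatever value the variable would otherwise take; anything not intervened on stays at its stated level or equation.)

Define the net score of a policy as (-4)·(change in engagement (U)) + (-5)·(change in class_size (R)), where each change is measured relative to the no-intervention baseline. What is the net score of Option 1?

Baseline:
  Q = 33
  R = 46 + 33 = 79
  U = 118 + 2·79 = 276
Option 1 (Q + 44):
  Q = 33 + 44 = 77
  R = 46 + 77 = 123
  U = 118 + 2·123 = 364
ΔU = 364 − 276 = 88; ΔR = 123 − 79 = 44
Score = (-4)·88 + (-5)·44 = -572

-572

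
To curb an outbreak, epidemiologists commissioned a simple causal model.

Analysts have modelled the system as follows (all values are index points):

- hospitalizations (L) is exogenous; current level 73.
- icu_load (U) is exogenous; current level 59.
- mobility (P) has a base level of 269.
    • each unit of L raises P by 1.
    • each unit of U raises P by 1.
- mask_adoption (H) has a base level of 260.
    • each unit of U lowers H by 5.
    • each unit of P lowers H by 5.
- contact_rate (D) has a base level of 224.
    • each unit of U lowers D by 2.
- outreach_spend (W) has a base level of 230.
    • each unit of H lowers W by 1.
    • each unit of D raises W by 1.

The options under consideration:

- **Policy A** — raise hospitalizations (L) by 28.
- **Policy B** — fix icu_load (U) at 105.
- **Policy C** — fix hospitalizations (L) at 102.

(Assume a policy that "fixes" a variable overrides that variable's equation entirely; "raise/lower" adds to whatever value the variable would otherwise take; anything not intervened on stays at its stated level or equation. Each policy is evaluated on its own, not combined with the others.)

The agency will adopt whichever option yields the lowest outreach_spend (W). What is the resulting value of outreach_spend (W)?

2516

Policy A (L + 28):
  L = 73 + 28 = 101
  U = 59
  P = 269 + 101 + 59 = 429
  H = 260 − 5·59 − 5·429 = -2180
  D = 224 − 2·59 = 106
  W = 230 − (-2180) + 106 = 2516
Policy B (U := 105):
  L = 73
  U = 105
  P = 269 + 73 + 105 = 447
  H = 260 − 5·105 − 5·447 = -2500
  D = 224 − 2·105 = 14
  W = 230 − (-2500) + 14 = 2744
Policy C (L := 102):
  L = 102
  U = 59
  P = 269 + 102 + 59 = 430
  H = 260 − 5·59 − 5·430 = -2185
  D = 224 − 2·59 = 106
  W = 230 − (-2185) + 106 = 2521
Comparing — Policy A: W=2516, Policy B: W=2744, Policy C: W=2521. Lowest is 2516 (Policy A).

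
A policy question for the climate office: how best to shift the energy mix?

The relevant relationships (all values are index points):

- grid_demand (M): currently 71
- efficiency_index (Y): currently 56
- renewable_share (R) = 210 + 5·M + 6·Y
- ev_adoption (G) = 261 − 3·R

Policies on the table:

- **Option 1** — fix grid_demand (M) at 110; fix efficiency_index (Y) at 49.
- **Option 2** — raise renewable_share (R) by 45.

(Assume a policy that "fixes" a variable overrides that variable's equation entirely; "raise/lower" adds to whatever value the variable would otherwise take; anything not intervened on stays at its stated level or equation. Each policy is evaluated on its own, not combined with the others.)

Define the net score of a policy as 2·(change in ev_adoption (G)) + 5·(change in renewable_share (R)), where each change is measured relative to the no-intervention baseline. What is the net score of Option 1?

-153

Baseline:
  M = 71
  Y = 56
  R = 210 + 5·71 + 6·56 = 901
  G = 261 − 3·901 = -2442
Option 1 (M := 110, Y := 49):
  M = 110
  Y = 49
  R = 210 + 5·110 + 6·49 = 1054
  G = 261 − 3·1054 = -2901
ΔG = -2901 − (-2442) = -459; ΔR = 1054 − 901 = 153
Score = 2·(-459) + 5·153 = -153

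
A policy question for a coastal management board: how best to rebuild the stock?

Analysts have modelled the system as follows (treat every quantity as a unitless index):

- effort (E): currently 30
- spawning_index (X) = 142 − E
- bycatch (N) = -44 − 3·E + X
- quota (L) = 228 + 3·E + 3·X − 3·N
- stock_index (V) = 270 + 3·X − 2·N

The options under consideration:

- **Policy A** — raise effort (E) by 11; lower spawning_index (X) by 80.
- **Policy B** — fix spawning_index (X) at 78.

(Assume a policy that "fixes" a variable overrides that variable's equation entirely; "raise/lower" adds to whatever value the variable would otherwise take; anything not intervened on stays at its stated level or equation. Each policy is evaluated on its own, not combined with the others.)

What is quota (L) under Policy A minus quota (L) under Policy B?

132

Policy A (E + 11, X − 80):
  E = 30 + 11 = 41
  X = 142 − 41 (−80 from intervention) = 21
  N = -44 − 3·41 + 21 = -146
  L = 228 + 3·41 + 3·21 − 3·(-146) = 852
Policy B (X := 78):
  E = 30
  X = 78
  N = -44 − 3·30 + 78 = -56
  L = 228 + 3·30 + 3·78 − 3·(-56) = 720
L: 852 − 720 = 132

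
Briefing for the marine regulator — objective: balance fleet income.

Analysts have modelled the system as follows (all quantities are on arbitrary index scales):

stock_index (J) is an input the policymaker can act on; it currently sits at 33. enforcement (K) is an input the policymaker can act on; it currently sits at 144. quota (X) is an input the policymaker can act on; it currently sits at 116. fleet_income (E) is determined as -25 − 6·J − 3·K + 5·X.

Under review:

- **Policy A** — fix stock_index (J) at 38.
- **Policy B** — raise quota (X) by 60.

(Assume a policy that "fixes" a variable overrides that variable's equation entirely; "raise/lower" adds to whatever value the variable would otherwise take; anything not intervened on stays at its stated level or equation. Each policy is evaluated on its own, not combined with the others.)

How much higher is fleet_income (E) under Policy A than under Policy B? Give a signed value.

Policy A (J := 38):
  J = 38
  K = 144
  X = 116
  E = -25 − 6·38 − 3·144 + 5·116 = -105
Policy B (X + 60):
  J = 33
  K = 144
  X = 116 + 60 = 176
  E = -25 − 6·33 − 3·144 + 5·176 = 225
E: -105 − 225 = -330

-330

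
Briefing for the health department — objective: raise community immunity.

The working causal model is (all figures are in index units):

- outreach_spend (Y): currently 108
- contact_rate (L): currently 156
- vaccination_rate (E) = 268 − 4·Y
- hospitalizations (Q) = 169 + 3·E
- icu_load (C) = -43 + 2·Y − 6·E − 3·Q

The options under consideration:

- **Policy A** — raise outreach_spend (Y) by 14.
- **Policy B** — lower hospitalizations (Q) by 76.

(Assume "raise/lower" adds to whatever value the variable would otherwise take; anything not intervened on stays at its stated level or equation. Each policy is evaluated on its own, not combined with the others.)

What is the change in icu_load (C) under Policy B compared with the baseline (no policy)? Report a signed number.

Baseline:
  Y = 108
  E = 268 − 4·108 = -164
  Q = 169 + 3·(-164) = -323
  C = -43 + 2·108 − 6·(-164) − 3·(-323) = 2126
Policy B (Q − 76):
  Y = 108
  E = 268 − 4·108 = -164
  Q = 169 + 3·(-164) (−76 from intervention) = -399
  C = -43 + 2·108 − 6·(-164) − 3·(-399) = 2354
Change in C: 2354 − 2126 = 228

228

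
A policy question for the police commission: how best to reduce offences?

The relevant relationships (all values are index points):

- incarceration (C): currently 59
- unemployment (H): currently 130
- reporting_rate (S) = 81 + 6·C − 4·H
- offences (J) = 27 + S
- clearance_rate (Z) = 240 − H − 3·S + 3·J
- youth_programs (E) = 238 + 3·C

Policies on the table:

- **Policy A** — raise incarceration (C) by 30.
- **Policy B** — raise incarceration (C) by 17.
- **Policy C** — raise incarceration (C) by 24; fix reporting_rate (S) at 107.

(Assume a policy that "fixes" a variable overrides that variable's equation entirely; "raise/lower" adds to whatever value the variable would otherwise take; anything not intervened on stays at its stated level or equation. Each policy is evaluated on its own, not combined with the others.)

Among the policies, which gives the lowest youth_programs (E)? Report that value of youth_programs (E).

Policy A (C + 30):
  C = 59 + 30 = 89
  E = 238 + 3·89 = 505
Policy B (C + 17):
  C = 59 + 17 = 76
  E = 238 + 3·76 = 466
Policy C (C + 24, S := 107):
  C = 59 + 24 = 83
  E = 238 + 3·83 = 487
Comparing — Policy A: E=505, Policy B: E=466, Policy C: E=487. Lowest is 466 (Policy B).

466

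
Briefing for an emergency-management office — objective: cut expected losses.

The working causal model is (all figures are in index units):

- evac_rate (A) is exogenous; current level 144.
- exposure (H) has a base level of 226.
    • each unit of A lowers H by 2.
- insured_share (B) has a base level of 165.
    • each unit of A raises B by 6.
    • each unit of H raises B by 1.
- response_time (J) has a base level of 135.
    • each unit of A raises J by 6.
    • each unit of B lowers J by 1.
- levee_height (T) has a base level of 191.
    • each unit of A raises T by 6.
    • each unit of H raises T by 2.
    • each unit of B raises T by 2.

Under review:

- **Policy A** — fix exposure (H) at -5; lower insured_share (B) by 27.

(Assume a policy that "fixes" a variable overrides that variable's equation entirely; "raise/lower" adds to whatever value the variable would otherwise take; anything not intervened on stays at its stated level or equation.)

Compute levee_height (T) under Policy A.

Policy A (H := -5, B − 27):
  A = 144
  H = -5
  B = 165 + 6·144 + (-5) (−27 from intervention) = 997
  T = 191 + 6·144 + 2·(-5) + 2·997 = 3039

3039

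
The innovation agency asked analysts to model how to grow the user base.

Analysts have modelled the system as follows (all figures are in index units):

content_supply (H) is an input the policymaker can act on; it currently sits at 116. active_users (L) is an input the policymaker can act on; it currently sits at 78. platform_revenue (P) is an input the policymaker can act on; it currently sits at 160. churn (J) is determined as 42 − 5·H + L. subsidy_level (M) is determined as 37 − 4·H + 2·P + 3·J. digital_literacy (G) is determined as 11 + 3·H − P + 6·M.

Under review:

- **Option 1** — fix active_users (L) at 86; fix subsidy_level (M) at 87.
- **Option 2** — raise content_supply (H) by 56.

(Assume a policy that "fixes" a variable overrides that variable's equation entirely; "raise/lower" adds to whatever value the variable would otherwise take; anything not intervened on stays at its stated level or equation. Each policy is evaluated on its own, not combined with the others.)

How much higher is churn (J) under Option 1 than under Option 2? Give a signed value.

Option 1 (L := 86, M := 87):
  H = 116
  L = 86
  J = 42 − 5·116 + 86 = -452
Option 2 (H + 56):
  H = 116 + 56 = 172
  L = 78
  J = 42 − 5·172 + 78 = -740
J: -452 − (-740) = 288

288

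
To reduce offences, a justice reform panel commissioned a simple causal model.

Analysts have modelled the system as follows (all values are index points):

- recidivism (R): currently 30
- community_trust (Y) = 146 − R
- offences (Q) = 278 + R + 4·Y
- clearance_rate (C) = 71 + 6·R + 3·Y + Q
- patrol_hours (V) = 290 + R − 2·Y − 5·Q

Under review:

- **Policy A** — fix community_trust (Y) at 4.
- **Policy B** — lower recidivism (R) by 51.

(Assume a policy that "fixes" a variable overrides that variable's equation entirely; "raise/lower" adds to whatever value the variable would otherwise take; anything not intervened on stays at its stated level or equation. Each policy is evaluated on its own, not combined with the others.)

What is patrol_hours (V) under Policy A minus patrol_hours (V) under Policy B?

3382

Policy A (Y := 4):
  R = 30
  Y = 4
  Q = 278 + 30 + 4·4 = 324
  V = 290 + 30 − 2·4 − 5·324 = -1308
Policy B (R − 51):
  R = 30 − 51 = -21
  Y = 146 − (-21) = 167
  Q = 278 + (-21) + 4·167 = 925
  V = 290 + (-21) − 2·167 − 5·925 = -4690
V: -1308 − (-4690) = 3382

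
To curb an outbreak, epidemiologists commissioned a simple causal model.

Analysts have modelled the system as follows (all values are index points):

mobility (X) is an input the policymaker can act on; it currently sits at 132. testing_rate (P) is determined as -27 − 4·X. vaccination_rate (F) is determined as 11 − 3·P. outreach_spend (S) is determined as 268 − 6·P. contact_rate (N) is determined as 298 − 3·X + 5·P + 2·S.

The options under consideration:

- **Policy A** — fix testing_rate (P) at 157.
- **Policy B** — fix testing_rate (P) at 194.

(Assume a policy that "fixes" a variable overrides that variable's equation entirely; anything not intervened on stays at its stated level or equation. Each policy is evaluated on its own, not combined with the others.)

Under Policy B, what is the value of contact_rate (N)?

Policy B (P := 194):
  X = 132
  P = 194
  S = 268 − 6·194 = -896
  N = 298 − 3·132 + 5·194 + 2·(-896) = -920

-920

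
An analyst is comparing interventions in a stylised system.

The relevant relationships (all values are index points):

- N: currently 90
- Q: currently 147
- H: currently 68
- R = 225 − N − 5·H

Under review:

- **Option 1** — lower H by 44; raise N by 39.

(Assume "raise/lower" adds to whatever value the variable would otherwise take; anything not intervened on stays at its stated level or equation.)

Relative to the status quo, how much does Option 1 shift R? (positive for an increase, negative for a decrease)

181

Baseline:
  N = 90
  H = 68
  R = 225 − 90 − 5·68 = -205
Option 1 (H − 44, N + 39):
  N = 90 + 39 = 129
  H = 68 − 44 = 24
  R = 225 − 129 − 5·24 = -24
Change in R: -24 − (-205) = 181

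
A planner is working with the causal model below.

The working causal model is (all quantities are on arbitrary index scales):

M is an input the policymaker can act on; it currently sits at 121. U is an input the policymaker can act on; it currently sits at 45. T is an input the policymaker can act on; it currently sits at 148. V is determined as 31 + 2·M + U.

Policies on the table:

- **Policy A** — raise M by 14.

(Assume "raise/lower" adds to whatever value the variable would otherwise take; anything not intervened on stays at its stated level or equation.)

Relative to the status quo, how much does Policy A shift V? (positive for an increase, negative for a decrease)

Baseline:
  M = 121
  U = 45
  V = 31 + 2·121 + 45 = 318
Policy A (M + 14):
  M = 121 + 14 = 135
  U = 45
  V = 31 + 2·135 + 45 = 346
Change in V: 346 − 318 = 28

28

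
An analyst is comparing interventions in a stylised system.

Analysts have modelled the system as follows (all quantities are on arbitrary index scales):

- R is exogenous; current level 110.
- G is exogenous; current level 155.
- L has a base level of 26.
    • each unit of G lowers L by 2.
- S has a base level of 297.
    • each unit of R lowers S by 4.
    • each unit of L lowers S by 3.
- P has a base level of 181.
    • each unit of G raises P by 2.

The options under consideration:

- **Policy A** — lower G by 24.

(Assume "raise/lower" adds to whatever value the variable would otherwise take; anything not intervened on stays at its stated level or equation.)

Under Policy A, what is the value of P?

443

Policy A (G − 24):
  G = 155 − 24 = 131
  P = 181 + 2·131 = 443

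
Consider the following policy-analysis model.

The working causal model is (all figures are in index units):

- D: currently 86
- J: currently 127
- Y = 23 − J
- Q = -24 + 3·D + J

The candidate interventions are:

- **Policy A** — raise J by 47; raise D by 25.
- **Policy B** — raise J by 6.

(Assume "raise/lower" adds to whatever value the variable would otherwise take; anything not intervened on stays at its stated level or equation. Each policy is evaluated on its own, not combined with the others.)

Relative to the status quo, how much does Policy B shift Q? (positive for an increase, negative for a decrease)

6

Baseline:
  D = 86
  J = 127
  Q = -24 + 3·86 + 127 = 361
Policy B (J + 6):
  D = 86
  J = 127 + 6 = 133
  Q = -24 + 3·86 + 133 = 367
Change in Q: 367 − 361 = 6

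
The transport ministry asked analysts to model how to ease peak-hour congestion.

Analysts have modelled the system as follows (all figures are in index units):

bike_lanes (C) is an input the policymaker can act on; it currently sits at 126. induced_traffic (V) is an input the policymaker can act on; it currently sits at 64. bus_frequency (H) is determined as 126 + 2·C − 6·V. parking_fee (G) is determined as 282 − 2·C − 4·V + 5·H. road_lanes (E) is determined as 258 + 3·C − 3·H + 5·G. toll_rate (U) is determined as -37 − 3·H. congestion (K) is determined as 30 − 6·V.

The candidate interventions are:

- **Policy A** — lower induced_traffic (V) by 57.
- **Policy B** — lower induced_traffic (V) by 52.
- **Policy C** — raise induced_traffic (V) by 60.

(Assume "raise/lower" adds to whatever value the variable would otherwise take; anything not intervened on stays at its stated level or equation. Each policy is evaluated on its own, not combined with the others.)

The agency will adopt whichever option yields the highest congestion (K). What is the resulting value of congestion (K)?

Policy A (V − 57):
  V = 64 − 57 = 7
  K = 30 − 6·7 = -12
Policy B (V − 52):
  V = 64 − 52 = 12
  K = 30 − 6·12 = -42
Policy C (V + 60):
  V = 64 + 60 = 124
  K = 30 − 6·124 = -714
Comparing — Policy A: K=-12, Policy B: K=-42, Policy C: K=-714. Highest is -12 (Policy A).

-12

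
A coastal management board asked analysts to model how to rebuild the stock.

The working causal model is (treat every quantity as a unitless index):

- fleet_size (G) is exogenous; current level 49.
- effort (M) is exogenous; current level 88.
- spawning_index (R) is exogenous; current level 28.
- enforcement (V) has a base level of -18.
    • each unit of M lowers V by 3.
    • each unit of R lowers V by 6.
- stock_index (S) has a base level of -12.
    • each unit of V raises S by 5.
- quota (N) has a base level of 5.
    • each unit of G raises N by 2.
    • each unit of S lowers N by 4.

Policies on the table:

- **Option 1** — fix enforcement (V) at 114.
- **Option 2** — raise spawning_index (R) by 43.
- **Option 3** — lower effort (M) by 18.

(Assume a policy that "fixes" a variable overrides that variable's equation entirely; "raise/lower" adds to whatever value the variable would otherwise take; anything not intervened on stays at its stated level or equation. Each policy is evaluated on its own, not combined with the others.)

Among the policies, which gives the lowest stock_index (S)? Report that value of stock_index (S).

Option 1 (V := 114):
  M = 88
  R = 28
  V = 114
  S = -12 + 5·114 = 558
Option 2 (R + 43):
  M = 88
  R = 28 + 43 = 71
  V = -18 − 3·88 − 6·71 = -708
  S = -12 + 5·(-708) = -3552
Option 3 (M − 18):
  M = 88 − 18 = 70
  R = 28
  V = -18 − 3·70 − 6·28 = -396
  S = -12 + 5·(-396) = -1992
Comparing — Option 1: S=558, Option 2: S=-3552, Option 3: S=-1992. Lowest is -3552 (Option 2).

-3552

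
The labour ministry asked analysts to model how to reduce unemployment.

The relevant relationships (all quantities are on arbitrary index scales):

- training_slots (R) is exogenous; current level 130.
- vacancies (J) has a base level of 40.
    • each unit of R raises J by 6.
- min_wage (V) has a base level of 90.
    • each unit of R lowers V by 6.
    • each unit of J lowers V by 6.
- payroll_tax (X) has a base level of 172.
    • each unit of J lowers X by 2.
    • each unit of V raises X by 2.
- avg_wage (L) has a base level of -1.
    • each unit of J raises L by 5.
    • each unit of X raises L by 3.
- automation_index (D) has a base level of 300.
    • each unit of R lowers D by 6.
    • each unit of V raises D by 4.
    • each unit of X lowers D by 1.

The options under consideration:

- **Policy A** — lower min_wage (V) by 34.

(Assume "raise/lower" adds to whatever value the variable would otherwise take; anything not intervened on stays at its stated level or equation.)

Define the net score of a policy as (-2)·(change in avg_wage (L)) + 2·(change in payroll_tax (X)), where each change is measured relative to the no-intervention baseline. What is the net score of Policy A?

272

Baseline:
  R = 130
  J = 40 + 6·130 = 820
  V = 90 − 6·130 − 6·820 = -5610
  X = 172 − 2·820 + 2·(-5610) = -12688
  L = -1 + 5·820 + 3·(-12688) = -33965
Policy A (V − 34):
  R = 130
  J = 40 + 6·130 = 820
  V = 90 − 6·130 − 6·820 (−34 from intervention) = -5644
  X = 172 − 2·820 + 2·(-5644) = -12756
  L = -1 + 5·820 + 3·(-12756) = -34169
ΔL = -34169 − (-33965) = -204; ΔX = -12756 − (-12688) = -68
Score = (-2)·(-204) + 2·(-68) = 272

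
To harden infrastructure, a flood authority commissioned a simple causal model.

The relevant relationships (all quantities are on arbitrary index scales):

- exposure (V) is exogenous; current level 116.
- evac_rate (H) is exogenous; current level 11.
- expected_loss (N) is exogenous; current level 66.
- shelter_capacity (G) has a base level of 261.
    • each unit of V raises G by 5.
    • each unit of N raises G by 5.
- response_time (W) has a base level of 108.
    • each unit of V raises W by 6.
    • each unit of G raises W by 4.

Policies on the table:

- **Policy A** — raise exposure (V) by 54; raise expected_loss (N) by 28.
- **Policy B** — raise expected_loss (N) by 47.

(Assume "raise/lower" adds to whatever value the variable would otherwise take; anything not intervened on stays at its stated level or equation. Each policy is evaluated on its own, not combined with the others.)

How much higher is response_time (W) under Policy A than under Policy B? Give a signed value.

Policy A (V + 54, N + 28):
  V = 116 + 54 = 170
  N = 66 + 28 = 94
  G = 261 + 5·170 + 5·94 = 1581
  W = 108 + 6·170 + 4·1581 = 7452
Policy B (N + 47):
  V = 116
  N = 66 + 47 = 113
  G = 261 + 5·116 + 5·113 = 1406
  W = 108 + 6·116 + 4·1406 = 6428
W: 7452 − 6428 = 1024

1024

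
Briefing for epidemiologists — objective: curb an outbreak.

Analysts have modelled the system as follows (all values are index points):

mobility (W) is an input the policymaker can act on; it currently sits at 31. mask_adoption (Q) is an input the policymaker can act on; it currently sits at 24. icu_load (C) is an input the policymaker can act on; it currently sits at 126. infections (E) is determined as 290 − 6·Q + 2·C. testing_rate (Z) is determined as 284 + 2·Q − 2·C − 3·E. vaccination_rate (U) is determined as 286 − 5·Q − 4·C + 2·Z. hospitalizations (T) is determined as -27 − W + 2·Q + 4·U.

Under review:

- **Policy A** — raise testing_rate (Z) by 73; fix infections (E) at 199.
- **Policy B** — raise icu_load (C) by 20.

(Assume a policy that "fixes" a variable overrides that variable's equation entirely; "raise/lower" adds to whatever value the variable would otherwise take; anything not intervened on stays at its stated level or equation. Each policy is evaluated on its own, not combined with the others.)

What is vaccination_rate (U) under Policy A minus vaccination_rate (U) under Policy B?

Policy A (Z + 73, E := 199):
  Q = 24
  C = 126
  E = 199
  Z = 284 + 2·24 − 2·126 − 3·199 (+73 from intervention) = -444
  U = 286 − 5·24 − 4·126 + 2·(-444) = -1226
Policy B (C + 20):
  Q = 24
  C = 126 + 20 = 146
  E = 290 − 6·24 + 2·146 = 438
  Z = 284 + 2·24 − 2·146 − 3·438 = -1274
  U = 286 − 5·24 − 4·146 + 2·(-1274) = -2966
U: -1226 − (-2966) = 1740

1740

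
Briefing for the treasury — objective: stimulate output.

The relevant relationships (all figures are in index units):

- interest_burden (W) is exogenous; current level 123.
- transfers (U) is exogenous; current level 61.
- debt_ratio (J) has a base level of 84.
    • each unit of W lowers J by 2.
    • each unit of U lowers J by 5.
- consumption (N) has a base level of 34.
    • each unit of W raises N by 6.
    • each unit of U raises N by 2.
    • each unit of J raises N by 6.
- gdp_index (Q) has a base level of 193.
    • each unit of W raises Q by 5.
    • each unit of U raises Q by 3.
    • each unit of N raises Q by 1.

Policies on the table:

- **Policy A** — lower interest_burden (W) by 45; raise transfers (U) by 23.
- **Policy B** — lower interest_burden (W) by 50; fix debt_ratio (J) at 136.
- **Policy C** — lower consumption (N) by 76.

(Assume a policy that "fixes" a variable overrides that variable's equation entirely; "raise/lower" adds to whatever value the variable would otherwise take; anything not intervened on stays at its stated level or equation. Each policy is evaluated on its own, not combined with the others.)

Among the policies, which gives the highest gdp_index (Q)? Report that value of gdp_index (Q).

2151

Policy A (W − 45, U + 23):
  W = 123 − 45 = 78
  U = 61 + 23 = 84
  J = 84 − 2·78 − 5·84 = -492
  N = 34 + 6·78 + 2·84 + 6·(-492) = -2282
  Q = 193 + 5·78 + 3·84 + (-2282) = -1447
Policy B (W − 50, J := 136):
  W = 123 − 50 = 73
  U = 61
  J = 136
  N = 34 + 6·73 + 2·61 + 6·136 = 1410
  Q = 193 + 5·73 + 3·61 + 1410 = 2151
Policy C (N − 76):
  W = 123
  U = 61
  J = 84 − 2·123 − 5·61 = -467
  N = 34 + 6·123 + 2·61 + 6·(-467) (−76 from intervention) = -1984
  Q = 193 + 5·123 + 3·61 + (-1984) = -993
Comparing — Policy A: Q=-1447, Policy B: Q=2151, Policy C: Q=-993. Highest is 2151 (Policy B).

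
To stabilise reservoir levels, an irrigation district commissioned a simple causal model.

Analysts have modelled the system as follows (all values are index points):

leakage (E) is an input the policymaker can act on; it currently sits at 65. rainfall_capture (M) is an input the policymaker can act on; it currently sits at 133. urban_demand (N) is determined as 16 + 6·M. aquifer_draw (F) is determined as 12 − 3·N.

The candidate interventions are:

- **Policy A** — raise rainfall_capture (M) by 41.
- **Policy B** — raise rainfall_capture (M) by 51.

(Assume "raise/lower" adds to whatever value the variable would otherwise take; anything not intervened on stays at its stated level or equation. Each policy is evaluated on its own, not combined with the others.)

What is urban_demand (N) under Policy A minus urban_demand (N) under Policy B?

Policy A (M + 41):
  M = 133 + 41 = 174
  N = 16 + 6·174 = 1060
Policy B (M + 51):
  M = 133 + 51 = 184
  N = 16 + 6·184 = 1120
N: 1060 − 1120 = -60

-60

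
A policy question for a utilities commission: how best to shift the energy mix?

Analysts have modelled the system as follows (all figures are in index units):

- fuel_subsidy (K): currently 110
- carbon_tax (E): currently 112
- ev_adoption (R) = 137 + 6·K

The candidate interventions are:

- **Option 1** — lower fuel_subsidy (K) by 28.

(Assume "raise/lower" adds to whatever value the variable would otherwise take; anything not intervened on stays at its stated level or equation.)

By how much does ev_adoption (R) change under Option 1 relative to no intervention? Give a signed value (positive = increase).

Baseline:
  K = 110
  R = 137 + 6·110 = 797
Option 1 (K − 28):
  K = 110 − 28 = 82
  R = 137 + 6·82 = 629
Change in R: 629 − 797 = -168

-168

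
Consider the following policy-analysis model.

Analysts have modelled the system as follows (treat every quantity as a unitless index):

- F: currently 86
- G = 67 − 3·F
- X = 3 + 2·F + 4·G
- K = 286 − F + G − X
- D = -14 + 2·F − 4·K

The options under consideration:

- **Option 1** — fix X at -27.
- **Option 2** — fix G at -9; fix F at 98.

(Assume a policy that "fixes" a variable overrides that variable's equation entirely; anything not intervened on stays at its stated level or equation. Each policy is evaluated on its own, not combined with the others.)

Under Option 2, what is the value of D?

118

Option 2 (G := -9, F := 98):
  F = 98
  G = -9
  X = 3 + 2·98 + 4·(-9) = 163
  K = 286 − 98 + (-9) − 163 = 16
  D = -14 + 2·98 − 4·16 = 118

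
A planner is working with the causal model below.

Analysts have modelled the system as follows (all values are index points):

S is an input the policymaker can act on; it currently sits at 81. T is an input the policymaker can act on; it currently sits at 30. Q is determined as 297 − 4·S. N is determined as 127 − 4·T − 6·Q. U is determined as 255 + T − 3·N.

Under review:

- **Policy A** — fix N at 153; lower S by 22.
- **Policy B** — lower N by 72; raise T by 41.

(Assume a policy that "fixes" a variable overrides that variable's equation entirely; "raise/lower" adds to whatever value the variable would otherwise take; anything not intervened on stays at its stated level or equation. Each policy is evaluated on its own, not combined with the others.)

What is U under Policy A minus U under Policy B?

Policy A (N := 153, S − 22):
  S = 81 − 22 = 59
  T = 30
  Q = 297 − 4·59 = 61
  N = 153
  U = 255 + 30 − 3·153 = -174
Policy B (N − 72, T + 41):
  S = 81
  T = 30 + 41 = 71
  Q = 297 − 4·81 = -27
  N = 127 − 4·71 − 6·(-27) (−72 from intervention) = -67
  U = 255 + 71 − 3·(-67) = 527
U: -174 − 527 = -701

-701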